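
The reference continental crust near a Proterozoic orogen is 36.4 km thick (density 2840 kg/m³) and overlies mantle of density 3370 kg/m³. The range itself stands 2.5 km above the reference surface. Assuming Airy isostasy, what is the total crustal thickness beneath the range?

52.3 km

Root depth r = h ρ_c / (ρ_m − ρ_c) = 2.5 km × 2840 / 530 = 13.4 km.
Total thickness = T + h + r = 36.4 km + 2.5 km + 13.4 km = 52.3 km.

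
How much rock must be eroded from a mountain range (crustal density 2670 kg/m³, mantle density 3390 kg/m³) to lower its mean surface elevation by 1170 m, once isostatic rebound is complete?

Net drop Δ = e − u = e − e ρ_c/ρ_m = e (ρ_m − ρ_c)/ρ_m.
e = Δ ρ_m/(ρ_m − ρ_c) = 1170 m × 3390/720 = 5510 m.

5510 m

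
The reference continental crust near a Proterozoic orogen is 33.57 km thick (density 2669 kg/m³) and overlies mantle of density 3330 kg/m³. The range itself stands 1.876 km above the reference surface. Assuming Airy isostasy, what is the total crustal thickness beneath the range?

Root depth r = h ρ_c / (ρ_m − ρ_c) = 1.876 km × 2669 / 661 = 7.575 km.
Total thickness = T + h + r = 33.57 km + 1.876 km + 7.575 km = 43 km.

43 km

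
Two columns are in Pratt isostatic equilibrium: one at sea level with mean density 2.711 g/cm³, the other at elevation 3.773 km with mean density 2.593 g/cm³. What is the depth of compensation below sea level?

82.9 km

ρ_ref D = ρ (D + h) → D (ρ_ref − ρ) = ρ h.
D = ρ h/(ρ_ref − ρ) = 2.593 × 3.773 km/(2.711 − 2.593) = 82.9 km.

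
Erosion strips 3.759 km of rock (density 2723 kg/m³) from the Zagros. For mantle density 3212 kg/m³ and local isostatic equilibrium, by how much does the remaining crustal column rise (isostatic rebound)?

Unloading: uplift u = e ρ_c/ρ_m = 3.759 km × 2723/3212 = 3.19 km.

3.19 km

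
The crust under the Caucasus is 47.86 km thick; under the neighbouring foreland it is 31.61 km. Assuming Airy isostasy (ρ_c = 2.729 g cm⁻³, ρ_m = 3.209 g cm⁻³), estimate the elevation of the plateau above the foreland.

Excess crust Δ = 47.86 km − 31.61 km = 16.25 km, split between elevation h and root r with h + r = Δ.
Airy balance ρ_c h = (ρ_m − ρ_c) r gives r = h ρ_c/(ρ_m − ρ_c), so h (1 + ρ_c/(ρ_m − ρ_c)) = Δ, i.e. h = Δ (ρ_m − ρ_c)/ρ_m.
h = 16.25 km × 0.48/3.209 = 2.43 km.

2.43 km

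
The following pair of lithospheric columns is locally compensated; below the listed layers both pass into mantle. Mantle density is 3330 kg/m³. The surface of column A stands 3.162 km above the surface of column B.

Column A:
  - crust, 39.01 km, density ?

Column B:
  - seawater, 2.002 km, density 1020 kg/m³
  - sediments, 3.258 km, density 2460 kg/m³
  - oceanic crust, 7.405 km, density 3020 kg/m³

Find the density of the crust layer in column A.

Take the compensation level at the base of the deeper column (depth z_c below the surface of column A) and equate Σ ρ_i t_i down to z_c; mantle fills any gap and the z_c terms cancel.
Column A: 39.01×ρ + (z_c − 39.01)×3330
Column B: 3.162×0 + 2.002×1020 + 3.258×2460 + 7.405×3020 + (z_c − 3.162 − 12.665)×3330
The z_c×3330 term appears on both sides and cancels. Collect the known terms of each column as K = Σ(ρt)_known − 3330 × (depth of known layers): K_A = 0 − 3330×39.01 = −129903.3; K_B = 32419.82 − 3330×(3.162 + 12.665) = −20284.09.
Balance: K_A + 39.01×ρ = K_B, so ρ = (K_B − K_A)/39.01 = 109619/39.01 = 2810 kg/m³.

2810 kg/m³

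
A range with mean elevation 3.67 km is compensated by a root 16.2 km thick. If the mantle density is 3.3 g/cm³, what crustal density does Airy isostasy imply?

2.69 g/cm³

ρ_c h = (ρ_m − ρ_c) r → ρ_c (h + r) = ρ_m r → ρ_c = ρ_m r / (h + r).
ρ_c = 3.3 × 16.2 km / (3.67 km + 16.2 km) = 2.69 g/cm³.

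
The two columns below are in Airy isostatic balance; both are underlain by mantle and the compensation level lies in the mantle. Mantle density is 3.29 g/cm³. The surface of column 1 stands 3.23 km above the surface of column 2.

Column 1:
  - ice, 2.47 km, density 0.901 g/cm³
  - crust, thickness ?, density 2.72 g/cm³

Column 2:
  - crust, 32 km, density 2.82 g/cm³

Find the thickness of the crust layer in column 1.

34.7 km

Take the compensation level at the base of the deeper column (depth z_c below the surface of column 1) and equate Σ ρ_i t_i down to z_c; mantle fills any gap and the z_c terms cancel.
Column 1: 2.47×0.901 + x×2.72 + (z_c − 2.47 − x)×3.29
Column 2: 3.23×0 + 32×2.82 + (z_c − 3.23 − 32)×3.29
The z_c×3.29 term appears on both sides and cancels. Collect the known terms of each column as K = Σ(ρt)_known − 3.29 × (depth of known layers): K_1 = 2.22547 − 3.29×2.47 = −5.90083; K_2 = 90.24 − 3.29×(3.23 + 32) = −25.6667.
Balance: K_1 − x×(3.29 − 2.72) = K_2, so x = (K_1 − K_2)/(3.29 − 2.72) = 19.7659/0.57 = 34.7 km.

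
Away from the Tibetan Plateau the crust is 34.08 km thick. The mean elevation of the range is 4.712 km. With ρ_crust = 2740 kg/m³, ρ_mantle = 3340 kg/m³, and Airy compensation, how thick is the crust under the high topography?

60.3 km

Root depth r = h ρ_c / (ρ_m − ρ_c) = 4.712 km × 2740 / 600 = 21.52 km.
Total thickness = T + h + r = 34.08 km + 4.712 km + 21.52 km = 60.3 km.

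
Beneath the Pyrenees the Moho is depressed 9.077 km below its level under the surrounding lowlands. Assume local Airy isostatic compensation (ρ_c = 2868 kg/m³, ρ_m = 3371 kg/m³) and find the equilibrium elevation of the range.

Isostatic balance requires: ρ_c h = (ρ_m − ρ_c) r.
h = r (ρ_m − ρ_c) / ρ_c = 9.077 km × (3371 − 2868) / 2868 = 1.59 km.

1.59 km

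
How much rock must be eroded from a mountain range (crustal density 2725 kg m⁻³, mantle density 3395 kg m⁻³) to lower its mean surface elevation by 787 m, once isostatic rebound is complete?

Net drop Δ = e − u = e − e ρ_c/ρ_m = e (ρ_m − ρ_c)/ρ_m.
e = Δ ρ_m/(ρ_m − ρ_c) = 787 m × 3395/670 = 3990 m.

3990 m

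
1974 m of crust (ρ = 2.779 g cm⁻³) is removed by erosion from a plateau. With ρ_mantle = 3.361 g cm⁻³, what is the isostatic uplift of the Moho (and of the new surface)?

1630 m

Unloading: uplift u = e ρ_c/ρ_m = 1974 m × 2.779/3.361 = 1630 m.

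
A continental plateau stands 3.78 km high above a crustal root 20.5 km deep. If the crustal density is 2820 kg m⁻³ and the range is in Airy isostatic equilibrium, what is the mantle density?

3340 kg m⁻³

Airy balance: ρ_c h = (ρ_m − ρ_c) r → ρ_m = ρ_c (1 + h/r).
ρ_m = 2820 × (1 + 3.78 km/20.5 km) = 3340 kg m⁻³.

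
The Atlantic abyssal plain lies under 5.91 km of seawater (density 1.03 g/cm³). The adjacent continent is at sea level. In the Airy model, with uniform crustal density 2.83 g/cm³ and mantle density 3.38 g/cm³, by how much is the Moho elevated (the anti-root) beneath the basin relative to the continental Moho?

19.3 km

In Airy isostatic equilibrium: replacing crust with seawater at the top is compensated by replacing crust with mantle at the base: d (ρ_c − ρ_w) = a (ρ_m − ρ_c).
a = d (ρ_c − ρ_w)/(ρ_m − ρ_c) = 5.91 km × 1.8/0.55 = 19.3 km.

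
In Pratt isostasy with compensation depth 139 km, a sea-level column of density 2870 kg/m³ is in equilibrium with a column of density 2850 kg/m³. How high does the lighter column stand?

0.975 km

ρ_ref D = ρ (D + h) → h = D (ρ_ref − ρ)/ρ.
h = 139 km × (2870 − 2850)/2850 = 0.975 km.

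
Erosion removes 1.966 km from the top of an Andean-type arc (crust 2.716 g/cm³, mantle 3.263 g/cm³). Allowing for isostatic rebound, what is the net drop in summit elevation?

0.33 km

Rebound u = e ρ_c/ρ_m = 1.966 km × 2.716/3.263 = 1.636 km.
Net surface drop = e − u = 1.966 km − 1.636 km = e (ρ_m − ρ_c)/ρ_m = 0.33 km.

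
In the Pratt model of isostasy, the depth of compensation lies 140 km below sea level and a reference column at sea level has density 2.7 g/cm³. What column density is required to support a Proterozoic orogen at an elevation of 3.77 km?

Pratt balance: ρ_ref D = ρ (D + h).
ρ = ρ_ref D/(D + h) = 2.7 × 140 km/(140 km + 3.77 km) = 2.63 g/cm³.

2.63 g/cm³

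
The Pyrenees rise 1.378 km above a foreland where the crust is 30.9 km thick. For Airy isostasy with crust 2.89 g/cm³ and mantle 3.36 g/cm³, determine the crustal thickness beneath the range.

Root depth r = h ρ_c / (ρ_m − ρ_c) = 1.378 km × 2.89 / 0.47 = 8.473 km.
Total thickness = T + h + r = 30.9 km + 1.378 km + 8.473 km = 40.8 km.

40.8 km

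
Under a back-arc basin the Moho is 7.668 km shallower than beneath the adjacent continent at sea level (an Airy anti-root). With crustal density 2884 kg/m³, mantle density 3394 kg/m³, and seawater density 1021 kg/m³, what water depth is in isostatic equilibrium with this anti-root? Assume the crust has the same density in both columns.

2.1 km

Replacing a thickness d of crust by seawater at the top must be balanced by replacing crust with mantle at the base: d (ρ_c − ρ_w) = a (ρ_m − ρ_c).
d = a (ρ_m − ρ_c)/(ρ_c − ρ_w) = 7.668 km × 510/1863 = 2.1 km.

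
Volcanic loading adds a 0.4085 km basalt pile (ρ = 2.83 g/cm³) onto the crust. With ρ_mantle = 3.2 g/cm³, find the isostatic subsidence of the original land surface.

Subaerial loading: s = t ρ_load / ρ_m.
s = 0.4085 km × 2.83/3.2 = 0.361 km.

0.361 km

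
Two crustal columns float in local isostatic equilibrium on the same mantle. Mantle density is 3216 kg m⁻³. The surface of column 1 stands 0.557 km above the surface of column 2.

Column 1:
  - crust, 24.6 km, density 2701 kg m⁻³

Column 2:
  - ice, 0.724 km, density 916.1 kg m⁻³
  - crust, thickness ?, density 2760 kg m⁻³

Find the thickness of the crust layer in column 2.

Take the compensation level at the base of the deeper column (depth z_c below the surface of column 1) and equate Σ ρ_i t_i down to z_c; mantle fills any gap and the z_c terms cancel.
Column 1: 24.6×2701 + (z_c − 24.6)×3216
Column 2: 0.557×0 + 0.724×916.1 + x×2760 + (z_c − 0.557 − 0.724 − x)×3216
The z_c×3216 term appears on both sides and cancels. Collect the known terms of each column as K = Σ(ρt)_known − 3216 × (depth of known layers): K_1 = 66444.6 − 3216×24.6 = −12669; K_2 = 663.2564 − 3216×(0.557 + 0.724) = −3456.4396.
Balance: K_1 = K_2 − x×(3216 − 2760), so x = (K_2 − K_1)/(3216 − 2760) = 9212.56/456 = 20.2 km.

20.2 km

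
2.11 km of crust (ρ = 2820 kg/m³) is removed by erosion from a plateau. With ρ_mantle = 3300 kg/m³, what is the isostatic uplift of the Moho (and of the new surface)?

Unloading: uplift u = e ρ_c/ρ_m = 2.11 km × 2820/3300 = 1.8 km.

1.8 km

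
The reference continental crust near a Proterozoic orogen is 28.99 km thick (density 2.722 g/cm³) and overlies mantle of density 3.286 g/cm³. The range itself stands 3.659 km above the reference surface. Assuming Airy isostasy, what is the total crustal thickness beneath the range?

50.3 km

Root depth r = h ρ_c / (ρ_m − ρ_c) = 3.659 km × 2.722 / 0.564 = 17.66 km.
Total thickness = T + h + r = 28.99 km + 3.659 km + 17.66 km = 50.3 km.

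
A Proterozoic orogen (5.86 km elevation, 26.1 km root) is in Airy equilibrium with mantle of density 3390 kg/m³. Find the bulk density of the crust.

2770 kg/m³

ρ_c h = (ρ_m − ρ_c) r → ρ_c (h + r) = ρ_m r → ρ_c = ρ_m r / (h + r).
ρ_c = 3390 × 26.1 km / (5.86 km + 26.1 km) = 2770 kg/m³.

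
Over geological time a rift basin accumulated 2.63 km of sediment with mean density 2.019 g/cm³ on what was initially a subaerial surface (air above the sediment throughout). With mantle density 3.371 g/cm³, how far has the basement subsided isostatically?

Subaerial load: s = t ρ_sed / ρ_m = 2.63 km × 2.019/3.371 = 1.58 km.

1.58 km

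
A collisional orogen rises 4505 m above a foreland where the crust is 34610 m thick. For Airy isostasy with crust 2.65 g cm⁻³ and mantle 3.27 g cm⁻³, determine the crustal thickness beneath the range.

58400 m

Root depth r = h ρ_c / (ρ_m − ρ_c) = 4505 m × 2.65 / 0.62 = 19260 m.
Total thickness = T + h + r = 34610 m + 4505 m + 19260 m = 58400 m.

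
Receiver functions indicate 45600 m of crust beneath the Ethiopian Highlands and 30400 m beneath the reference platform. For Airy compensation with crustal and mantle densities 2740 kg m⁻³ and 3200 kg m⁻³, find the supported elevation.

2180 m

Excess crust Δ = 45600 m − 30400 m = 15200 m, split between elevation h and root r with h + r = Δ.
Airy balance ρ_c h = (ρ_m − ρ_c) r gives r = h ρ_c/(ρ_m − ρ_c), so h (1 + ρ_c/(ρ_m − ρ_c)) = Δ, i.e. h = Δ (ρ_m − ρ_c)/ρ_m.
h = 15200 m × 460/3200 = 2180 m.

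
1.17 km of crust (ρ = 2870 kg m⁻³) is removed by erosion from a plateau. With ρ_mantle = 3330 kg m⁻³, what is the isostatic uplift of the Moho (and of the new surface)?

1.01 km

Unloading: uplift u = e ρ_c/ρ_m = 1.17 km × 2870/3330 = 1.01 km.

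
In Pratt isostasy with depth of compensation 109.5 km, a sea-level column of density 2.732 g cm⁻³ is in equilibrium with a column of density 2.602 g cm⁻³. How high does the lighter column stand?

5.47 km

ρ_ref D = ρ (D + h) → h = D (ρ_ref − ρ)/ρ.
h = 109.5 km × (2.732 − 2.602)/2.602 = 5.47 km.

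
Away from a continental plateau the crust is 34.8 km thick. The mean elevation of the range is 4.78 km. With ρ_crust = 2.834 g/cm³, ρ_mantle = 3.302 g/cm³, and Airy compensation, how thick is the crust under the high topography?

68.5 km

Root depth r = h ρ_c / (ρ_m − ρ_c) = 4.78 km × 2.834 / 0.468 = 28.95 km.
Total thickness = T + h + r = 34.8 km + 4.78 km + 28.95 km = 68.5 km.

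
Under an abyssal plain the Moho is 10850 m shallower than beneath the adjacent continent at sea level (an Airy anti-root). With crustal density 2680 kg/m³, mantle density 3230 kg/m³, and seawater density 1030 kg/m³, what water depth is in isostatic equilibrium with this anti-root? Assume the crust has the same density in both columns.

Replacing a thickness d of crust by seawater at the top must be balanced by replacing crust with mantle at the base: d (ρ_c − ρ_w) = a (ρ_m − ρ_c).
d = a (ρ_m − ρ_c)/(ρ_c − ρ_w) = 10850 m × 550/1650 = 3620 m.

3620 m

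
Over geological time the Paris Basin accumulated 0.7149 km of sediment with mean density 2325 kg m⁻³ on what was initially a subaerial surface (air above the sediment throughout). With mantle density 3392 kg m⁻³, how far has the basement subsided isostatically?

Subaerial load: s = t ρ_sed / ρ_m = 0.7149 km × 2325/3392 = 0.49 km.

0.49 km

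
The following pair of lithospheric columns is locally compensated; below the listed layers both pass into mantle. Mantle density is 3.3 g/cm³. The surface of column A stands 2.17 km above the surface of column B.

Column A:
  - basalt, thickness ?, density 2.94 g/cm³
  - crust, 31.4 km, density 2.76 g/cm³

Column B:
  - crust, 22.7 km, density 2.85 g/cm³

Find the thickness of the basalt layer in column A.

Take the compensation level at the base of the deeper column (depth z_c below the surface of column A) and equate Σ ρ_i t_i down to z_c; mantle fills any gap and the z_c terms cancel.
Column A: x×2.94 + 31.4×2.76 + (z_c − 31.4 − x)×3.3
Column B: 2.17×0 + 22.7×2.85 + (z_c − 2.17 − 22.7)×3.3
The z_c×3.3 term appears on both sides and cancels. Collect the known terms of each column as K = Σ(ρt)_known − 3.3 × (depth of known layers): K_A = 86.664 − 3.3×31.4 = −16.956; K_B = 64.695 − 3.3×(2.17 + 22.7) = −17.376.
Balance: K_A − x×(3.3 − 2.94) = K_B, so x = (K_A − K_B)/(3.3 − 2.94) = 0.42/0.36 = 1.17 km.

1.17 km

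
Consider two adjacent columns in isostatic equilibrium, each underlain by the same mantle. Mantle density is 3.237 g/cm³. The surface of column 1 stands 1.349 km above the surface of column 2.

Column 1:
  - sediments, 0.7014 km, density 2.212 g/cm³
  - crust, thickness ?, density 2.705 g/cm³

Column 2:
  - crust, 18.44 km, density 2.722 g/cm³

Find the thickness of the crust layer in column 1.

Take the compensation level at the base of the deeper column (depth z_c below the surface of column 1) and equate Σ ρ_i t_i down to z_c; mantle fills any gap and the z_c terms cancel.
Column 1: 0.7014×2.212 + x×2.705 + (z_c − 0.7014 − x)×3.237
Column 2: 1.349×0 + 18.44×2.722 + (z_c − 1.349 − 18.44)×3.237
The z_c×3.237 term appears on both sides and cancels. Collect the known terms of each column as K = Σ(ρt)_known − 3.237 × (depth of known layers): K_1 = 1.5514968 − 3.237×0.7014 = −0.718935; K_2 = 50.19368 − 3.237×(1.349 + 18.44) = −13.863313.
Balance: K_1 − x×(3.237 − 2.705) = K_2, so x = (K_1 − K_2)/(3.237 − 2.705) = 13.1444/0.532 = 24.7 km.

24.7 km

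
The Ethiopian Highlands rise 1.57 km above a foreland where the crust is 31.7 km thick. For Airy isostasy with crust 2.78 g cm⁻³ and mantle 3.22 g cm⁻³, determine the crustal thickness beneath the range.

43.2 km

Root depth r = h ρ_c / (ρ_m − ρ_c) = 1.57 km × 2.78 / 0.44 = 9.92 km.
Total thickness = T + h + r = 31.7 km + 1.57 km + 9.92 km = 43.2 km.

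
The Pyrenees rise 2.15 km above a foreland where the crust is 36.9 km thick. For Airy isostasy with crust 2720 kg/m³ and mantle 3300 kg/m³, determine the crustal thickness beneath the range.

Root depth r = h ρ_c / (ρ_m − ρ_c) = 2.15 km × 2720 / 580 = 10.08 km.
Total thickness = T + h + r = 36.9 km + 2.15 km + 10.08 km = 49.1 km.

49.1 km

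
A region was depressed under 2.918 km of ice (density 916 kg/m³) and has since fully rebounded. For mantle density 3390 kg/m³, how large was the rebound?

Removing the load lets mantle flow back in; uplift u satisfies ρ_ice t = ρ_m u.
u = t ρ_ice/ρ_m = 2.918 km × 916/3390 = 0.788 km.

0.788 km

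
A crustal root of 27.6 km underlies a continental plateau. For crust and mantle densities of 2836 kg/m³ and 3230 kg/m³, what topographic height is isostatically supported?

In Airy isostatic equilibrium: ρ_c h = (ρ_m − ρ_c) r.
h = r (ρ_m − ρ_c) / ρ_c = 27.6 km × (3230 − 2836) / 2836 = 3.83 km.

3.83 km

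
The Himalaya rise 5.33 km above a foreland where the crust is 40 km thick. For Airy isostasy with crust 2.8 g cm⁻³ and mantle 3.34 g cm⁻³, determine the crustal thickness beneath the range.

Root depth r = h ρ_c / (ρ_m − ρ_c) = 5.33 km × 2.8 / 0.54 = 27.64 km.
Total thickness = T + h + r = 40 km + 5.33 km + 27.64 km = 73 km.

73 km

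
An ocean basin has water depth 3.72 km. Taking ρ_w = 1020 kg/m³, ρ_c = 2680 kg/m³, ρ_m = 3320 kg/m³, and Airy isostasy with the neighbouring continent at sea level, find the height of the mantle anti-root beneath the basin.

9.65 km

By Archimedes' principle applied to the lithosphere: replacing crust with seawater at the top is compensated by replacing crust with mantle at the base: d (ρ_c − ρ_w) = a (ρ_m − ρ_c).
a = d (ρ_c − ρ_w)/(ρ_m − ρ_c) = 3.72 km × 1660/640 = 9.65 km.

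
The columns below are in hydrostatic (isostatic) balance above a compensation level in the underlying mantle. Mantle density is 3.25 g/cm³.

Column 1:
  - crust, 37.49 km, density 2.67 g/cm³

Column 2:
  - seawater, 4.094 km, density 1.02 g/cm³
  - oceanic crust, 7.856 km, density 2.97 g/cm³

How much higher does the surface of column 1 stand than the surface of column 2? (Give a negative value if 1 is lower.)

3.2 km

For any compensation level in the mantle, the mantle terms cancel and isostasy reduces to e = (Σt_1 − Σt_2) − (Σ(ρt)_1 − Σ(ρt)_2) / ρ_m.
Σt_1 = 37.49 km; Σt_2 = 11.95 km; Σ(ρt)_1 = 100.0983; Σ(ρt)_2 = 27.5082 (in km·g/cm³).
e = (37.49 − 11.95) − (100.0983 − 27.5082) / 3.25 = 3.2 km.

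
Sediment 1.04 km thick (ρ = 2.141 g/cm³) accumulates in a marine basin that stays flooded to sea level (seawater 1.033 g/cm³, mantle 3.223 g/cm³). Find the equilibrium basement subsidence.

Submarine loading: the sediment displaces seawater, and the subsidence is in turn flooded, so s (ρ_m − ρ_w) = t (ρ_sed − ρ_w).
s = 1.04 km × (2.141 − 1.033) / (3.223 − 1.033) = 0.526 km.

0.526 km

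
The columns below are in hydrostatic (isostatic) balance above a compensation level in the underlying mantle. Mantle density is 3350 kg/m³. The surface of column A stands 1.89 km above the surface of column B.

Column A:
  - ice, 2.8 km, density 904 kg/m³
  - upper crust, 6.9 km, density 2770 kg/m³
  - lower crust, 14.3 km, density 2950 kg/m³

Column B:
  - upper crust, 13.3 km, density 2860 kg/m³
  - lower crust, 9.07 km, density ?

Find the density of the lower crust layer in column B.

Take the compensation level at the base of the deeper column (depth z_c below the surface of column A) and equate Σ ρ_i t_i down to z_c; mantle fills any gap and the z_c terms cancel.
Column A: 2.8×904 + 6.9×2770 + 14.3×2950 + (z_c − 24)×3350
Column B: 1.89×0 + 13.3×2860 + 9.07×ρ + (z_c − 1.89 − 22.37)×3350
The z_c×3350 term appears on both sides and cancels. Collect the known terms of each column as K = Σ(ρt)_known − 3350 × (depth of known layers): K_A = 63829.2 − 3350×24 = −16570.8; K_B = 38038 − 3350×(1.89 + 22.37) = −43233.
Balance: K_A = K_B + 9.07×ρ, so ρ = (K_A − K_B)/9.07 = 26662.2/9.07 = 2940 kg/m³.

2940 kg/m³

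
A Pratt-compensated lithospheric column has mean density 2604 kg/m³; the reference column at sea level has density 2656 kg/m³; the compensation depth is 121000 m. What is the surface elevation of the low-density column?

2420 m

ρ_ref D = ρ (D + h) → h = D (ρ_ref − ρ)/ρ.
h = 121000 m × (2656 − 2604)/2604 = 2420 m.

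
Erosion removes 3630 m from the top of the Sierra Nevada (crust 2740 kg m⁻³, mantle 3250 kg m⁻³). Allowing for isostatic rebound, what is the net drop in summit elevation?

Rebound u = e ρ_c/ρ_m = 3630 m × 2740/3250 = 3060 m.
Net surface drop = e − u = 3630 m − 3060 m = e (ρ_m − ρ_c)/ρ_m = 570 m.

570 m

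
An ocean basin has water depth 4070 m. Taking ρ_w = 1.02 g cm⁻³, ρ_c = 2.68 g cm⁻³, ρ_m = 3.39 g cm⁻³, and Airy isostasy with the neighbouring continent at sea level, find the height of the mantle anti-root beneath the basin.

9520 m

By Archimedes' principle applied to the lithosphere: replacing crust with seawater at the top is compensated by replacing crust with mantle at the base: d (ρ_c − ρ_w) = a (ρ_m − ρ_c).
a = d (ρ_c − ρ_w)/(ρ_m − ρ_c) = 4070 m × 1.66/0.71 = 9520 m.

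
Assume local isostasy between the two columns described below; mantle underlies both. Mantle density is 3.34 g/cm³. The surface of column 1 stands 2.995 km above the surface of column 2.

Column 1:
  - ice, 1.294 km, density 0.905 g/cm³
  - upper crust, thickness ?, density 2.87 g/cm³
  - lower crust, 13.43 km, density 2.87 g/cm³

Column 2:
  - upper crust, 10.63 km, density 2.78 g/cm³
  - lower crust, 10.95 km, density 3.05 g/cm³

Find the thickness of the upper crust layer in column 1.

20.6 km

Take the compensation level at the base of the deeper column (depth z_c below the surface of column 1) and equate Σ ρ_i t_i down to z_c; mantle fills any gap and the z_c terms cancel.
Column 1: 1.294×0.905 + x×2.87 + 13.43×2.87 + (z_c − 14.724 − x)×3.34
Column 2: 2.995×0 + 10.63×2.78 + 10.95×3.05 + (z_c − 2.995 − 21.58)×3.34
The z_c×3.34 term appears on both sides and cancels. Collect the known terms of each column as K = Σ(ρt)_known − 3.34 × (depth of known layers): K_1 = 39.71517 − 3.34×14.724 = −9.46299; K_2 = 62.9489 − 3.34×(2.995 + 21.58) = −19.1316.
Balance: K_1 − x×(3.34 − 2.87) = K_2, so x = (K_1 − K_2)/(3.34 − 2.87) = 9.66861/0.47 = 20.6 km.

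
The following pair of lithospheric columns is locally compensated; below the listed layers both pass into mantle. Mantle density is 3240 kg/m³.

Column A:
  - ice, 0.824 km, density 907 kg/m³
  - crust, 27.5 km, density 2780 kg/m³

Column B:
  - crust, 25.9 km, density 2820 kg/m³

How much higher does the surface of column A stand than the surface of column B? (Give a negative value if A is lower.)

1.14 km

For any compensation level in the mantle, the mantle terms cancel and isostasy reduces to e = (Σt_A − Σt_B) − (Σ(ρt)_A − Σ(ρt)_B) / ρ_m.
Σt_A = 28.324 km; Σt_B = 25.9 km; Σ(ρt)_A = 77197.368; Σ(ρt)_B = 73038 (in km·kg/m³).
e = (28.324 − 25.9) − (77197.368 − 73038) / 3240 = 1.14 km.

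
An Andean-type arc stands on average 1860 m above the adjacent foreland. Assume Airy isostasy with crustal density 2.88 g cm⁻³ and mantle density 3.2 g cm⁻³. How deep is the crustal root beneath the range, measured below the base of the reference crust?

Isostatic balance requires: the weight of the topography is balanced by the buoyancy of the root, ρ_c h = (ρ_m − ρ_c) r.
r = h · ρ_c / (ρ_m − ρ_c) = 1860 m × 2.88 / (3.2 − 2.88) = 16700 m.

16700 m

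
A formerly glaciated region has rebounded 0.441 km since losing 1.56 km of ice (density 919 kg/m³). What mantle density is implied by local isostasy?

ρ_m = ρ_ice t / u = 919 × 1.56 km/0.441 km = 3250 kg/m³.

3250 kg/m³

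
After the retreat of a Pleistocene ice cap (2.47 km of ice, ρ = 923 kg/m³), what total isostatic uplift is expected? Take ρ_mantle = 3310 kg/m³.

Removing the load lets mantle flow back in; uplift u satisfies ρ_ice t = ρ_m u.
u = t ρ_ice/ρ_m = 2.47 km × 923/3310 = 0.689 km.

0.689 km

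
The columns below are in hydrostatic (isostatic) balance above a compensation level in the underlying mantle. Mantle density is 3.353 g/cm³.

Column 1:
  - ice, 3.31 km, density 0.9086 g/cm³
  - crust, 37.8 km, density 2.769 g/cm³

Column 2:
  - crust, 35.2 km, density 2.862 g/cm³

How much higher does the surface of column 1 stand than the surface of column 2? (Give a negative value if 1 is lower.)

For any compensation level in the mantle, the mantle terms cancel and isostasy reduces to e = (Σt_1 − Σt_2) − (Σ(ρt)_1 − Σ(ρt)_2) / ρ_m.
Σt_1 = 41.11 km; Σt_2 = 35.2 km; Σ(ρt)_1 = 107.675666; Σ(ρt)_2 = 100.7424 (in km·g/cm³).
e = (41.11 − 35.2) − (107.675666 − 100.7424) / 3.353 = 3.84 km.

3.84 km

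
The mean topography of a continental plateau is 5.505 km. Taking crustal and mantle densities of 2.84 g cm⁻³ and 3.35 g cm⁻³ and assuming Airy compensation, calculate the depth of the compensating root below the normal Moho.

30.7 km

Isostatic balance requires: the weight of the topography is balanced by the buoyancy of the root, ρ_c h = (ρ_m − ρ_c) r.
r = h · ρ_c / (ρ_m − ρ_c) = 5.505 km × 2.84 / (3.35 − 2.84) = 30.7 km.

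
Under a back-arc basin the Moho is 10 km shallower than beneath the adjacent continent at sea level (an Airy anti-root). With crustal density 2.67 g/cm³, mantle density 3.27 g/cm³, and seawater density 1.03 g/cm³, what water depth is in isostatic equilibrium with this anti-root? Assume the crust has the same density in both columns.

Replacing a thickness d of crust by seawater at the top must be balanced by replacing crust with mantle at the base: d (ρ_c − ρ_w) = a (ρ_m − ρ_c).
d = a (ρ_m − ρ_c)/(ρ_c − ρ_w) = 10 km × 0.6/1.64 = 3.66 km.

3.66 km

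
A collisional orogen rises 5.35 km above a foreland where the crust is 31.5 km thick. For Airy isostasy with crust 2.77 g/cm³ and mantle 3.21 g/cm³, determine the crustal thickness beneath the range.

70.5 km

Root depth r = h ρ_c / (ρ_m − ρ_c) = 5.35 km × 2.77 / 0.44 = 33.68 km.
Total thickness = T + h + r = 31.5 km + 5.35 km + 33.68 km = 70.5 km.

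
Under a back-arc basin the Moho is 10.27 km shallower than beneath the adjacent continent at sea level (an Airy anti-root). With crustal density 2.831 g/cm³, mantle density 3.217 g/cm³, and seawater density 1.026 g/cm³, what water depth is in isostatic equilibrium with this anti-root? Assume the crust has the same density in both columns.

2.2 km

Replacing a thickness d of crust by seawater at the top must be balanced by replacing crust with mantle at the base: d (ρ_c − ρ_w) = a (ρ_m − ρ_c).
d = a (ρ_m − ρ_c)/(ρ_c − ρ_w) = 10.27 km × 0.386/1.805 = 2.2 km.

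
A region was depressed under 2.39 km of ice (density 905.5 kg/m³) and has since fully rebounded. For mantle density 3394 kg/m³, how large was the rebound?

0.638 km

Removing the load lets mantle flow back in; uplift u satisfies ρ_ice t = ρ_m u.
u = t ρ_ice/ρ_m = 2.39 km × 905.5/3394 = 0.638 km.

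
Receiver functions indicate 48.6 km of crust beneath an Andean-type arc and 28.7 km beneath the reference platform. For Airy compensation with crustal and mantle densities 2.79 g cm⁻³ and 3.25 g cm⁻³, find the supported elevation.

2.82 km

Excess crust Δ = 48.6 km − 28.7 km = 19.9 km, split between elevation h and root r with h + r = Δ.
Airy balance ρ_c h = (ρ_m − ρ_c) r gives r = h ρ_c/(ρ_m − ρ_c), so h (1 + ρ_c/(ρ_m − ρ_c)) = Δ, i.e. h = Δ (ρ_m − ρ_c)/ρ_m.
h = 19.9 km × 0.46/3.25 = 2.82 km.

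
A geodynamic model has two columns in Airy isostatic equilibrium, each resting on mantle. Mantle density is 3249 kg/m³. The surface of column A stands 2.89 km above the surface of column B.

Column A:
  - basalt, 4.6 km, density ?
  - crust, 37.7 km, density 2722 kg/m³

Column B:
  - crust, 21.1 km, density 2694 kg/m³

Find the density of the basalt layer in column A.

Take the compensation level at the base of the deeper column (depth z_c below the surface of column A) and equate Σ ρ_i t_i down to z_c; mantle fills any gap and the z_c terms cancel.
Column A: 4.6×ρ + 37.7×2722 + (z_c − 42.3)×3249
Column B: 2.89×0 + 21.1×2694 + (z_c − 2.89 − 21.1)×3249
The z_c×3249 term appears on both sides and cancels. Collect the known terms of each column as K = Σ(ρt)_known − 3249 × (depth of known layers): K_A = 102619.4 − 3249×42.3 = −34813.3; K_B = 56843.4 − 3249×(2.89 + 21.1) = −21100.11.
Balance: K_A + 4.6×ρ = K_B, so ρ = (K_B − K_A)/4.6 = 13713.2/4.6 = 2980 kg/m³.

2980 kg/m³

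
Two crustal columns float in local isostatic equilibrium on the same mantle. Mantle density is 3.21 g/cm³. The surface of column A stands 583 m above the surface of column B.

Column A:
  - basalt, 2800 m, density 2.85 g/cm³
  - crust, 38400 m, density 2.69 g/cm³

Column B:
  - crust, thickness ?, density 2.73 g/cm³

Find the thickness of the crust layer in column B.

Take the compensation level at the base of the deeper column (depth z_c below the surface of column A) and equate Σ ρ_i t_i down to z_c; mantle fills any gap and the z_c terms cancel.
Column A: 2800×2.85 + 38400×2.69 + (z_c − 41200)×3.21
Column B: 583×0 + x×2.73 + (z_c − 583 − 0 − x)×3.21
The z_c×3.21 term appears on both sides and cancels. Collect the known terms of each column as K = Σ(ρt)_known − 3.21 × (depth of known layers): K_A = 111276 − 3.21×41200 = −20976; K_B = 0 − 3.21×(583 + 0) = −1871.43.
Balance: K_A = K_B − x×(3.21 − 2.73), so x = (K_B − K_A)/(3.21 − 2.73) = 19104.6/0.48 = 39800 m.

39800 m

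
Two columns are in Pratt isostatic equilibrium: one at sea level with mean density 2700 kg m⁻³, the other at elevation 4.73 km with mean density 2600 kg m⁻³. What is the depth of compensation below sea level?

ρ_ref D = ρ (D + h) → D (ρ_ref − ρ) = ρ h.
D = ρ h/(ρ_ref − ρ) = 2600 × 4.73 km/(2700 − 2600) = 123 km.

123 km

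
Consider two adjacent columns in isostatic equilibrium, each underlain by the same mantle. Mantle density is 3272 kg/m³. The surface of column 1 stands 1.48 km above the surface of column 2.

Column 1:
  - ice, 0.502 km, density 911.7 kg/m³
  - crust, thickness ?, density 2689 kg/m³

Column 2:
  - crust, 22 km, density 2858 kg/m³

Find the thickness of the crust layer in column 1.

Take the compensation level at the base of the deeper column (depth z_c below the surface of column 1) and equate Σ ρ_i t_i down to z_c; mantle fills any gap and the z_c terms cancel.
Column 1: 0.502×911.7 + x×2689 + (z_c − 0.502 − x)×3272
Column 2: 1.48×0 + 22×2858 + (z_c − 1.48 − 22)×3272
The z_c×3272 term appears on both sides and cancels. Collect the known terms of each column as K = Σ(ρt)_known − 3272 × (depth of known layers): K_1 = 457.6734 − 3272×0.502 = −1184.8706; K_2 = 62876 − 3272×(1.48 + 22) = −13950.56.
Balance: K_1 − x×(3272 − 2689) = K_2, so x = (K_1 − K_2)/(3272 − 2689) = 12765.7/583 = 21.9 km.

21.9 km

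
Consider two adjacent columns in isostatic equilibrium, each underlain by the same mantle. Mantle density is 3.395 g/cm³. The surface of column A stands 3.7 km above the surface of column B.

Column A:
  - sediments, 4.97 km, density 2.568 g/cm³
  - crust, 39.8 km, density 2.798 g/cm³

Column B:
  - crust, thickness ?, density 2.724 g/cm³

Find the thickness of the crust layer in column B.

22.8 km

Take the compensation level at the base of the deeper column (depth z_c below the surface of column A) and equate Σ ρ_i t_i down to z_c; mantle fills any gap and the z_c terms cancel.
Column A: 4.97×2.568 + 39.8×2.798 + (z_c − 44.77)×3.395
Column B: 3.7×0 + x×2.724 + (z_c − 3.7 − 0 − x)×3.395
The z_c×3.395 term appears on both sides and cancels. Collect the known terms of each column as K = Σ(ρt)_known − 3.395 × (depth of known layers): K_A = 124.12336 − 3.395×44.77 = −27.87079; K_B = 0 − 3.395×(3.7 + 0) = −12.5615.
Balance: K_A = K_B − x×(3.395 − 2.724), so x = (K_B − K_A)/(3.395 − 2.724) = 15.3093/0.671 = 22.8 km.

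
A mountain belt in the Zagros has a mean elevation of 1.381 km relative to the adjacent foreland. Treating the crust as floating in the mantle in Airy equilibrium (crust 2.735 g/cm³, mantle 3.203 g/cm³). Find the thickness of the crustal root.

By Archimedes' principle applied to the lithosphere: the weight of the topography is balanced by the buoyancy of the root, ρ_c h = (ρ_m − ρ_c) r.
r = h · ρ_c / (ρ_m − ρ_c) = 1.381 km × 2.735 / (3.203 − 2.735) = 8.07 km.

8.07 km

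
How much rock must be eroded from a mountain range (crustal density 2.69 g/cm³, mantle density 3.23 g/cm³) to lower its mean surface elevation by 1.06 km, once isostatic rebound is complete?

6.34 km

Net drop Δ = e − u = e − e ρ_c/ρ_m = e (ρ_m − ρ_c)/ρ_m.
e = Δ ρ_m/(ρ_m − ρ_c) = 1.06 km × 3.23/0.54 = 6.34 km.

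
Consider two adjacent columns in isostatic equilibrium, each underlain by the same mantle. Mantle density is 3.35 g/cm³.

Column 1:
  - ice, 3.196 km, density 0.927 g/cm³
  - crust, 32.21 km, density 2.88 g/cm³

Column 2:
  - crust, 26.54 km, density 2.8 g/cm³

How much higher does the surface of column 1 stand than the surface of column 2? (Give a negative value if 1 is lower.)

2.47 km

For any compensation level in the mantle, the mantle terms cancel and isostasy reduces to e = (Σt_1 − Σt_2) − (Σ(ρt)_1 − Σ(ρt)_2) / ρ_m.
Σt_1 = 35.406 km; Σt_2 = 26.54 km; Σ(ρt)_1 = 95.727492; Σ(ρt)_2 = 74.312 (in km·g/cm³).
e = (35.406 − 26.54) − (95.727492 − 74.312) / 3.35 = 2.47 km.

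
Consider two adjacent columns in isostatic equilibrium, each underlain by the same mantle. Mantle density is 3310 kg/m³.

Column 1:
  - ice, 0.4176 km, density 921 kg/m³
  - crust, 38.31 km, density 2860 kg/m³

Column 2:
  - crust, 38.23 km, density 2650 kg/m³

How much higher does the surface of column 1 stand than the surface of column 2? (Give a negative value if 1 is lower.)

For any compensation level in the mantle, the mantle terms cancel and isostasy reduces to e = (Σt_1 − Σt_2) − (Σ(ρt)_1 − Σ(ρt)_2) / ρ_m.
Σt_1 = 38.7276 km; Σt_2 = 38.23 km; Σ(ρt)_1 = 109951.21; Σ(ρt)_2 = 101309.5 (in km·kg/m³).
e = (38.7276 − 38.23) − (109951.21 − 101309.5) / 3310 = −2.11 km.

−2.11 km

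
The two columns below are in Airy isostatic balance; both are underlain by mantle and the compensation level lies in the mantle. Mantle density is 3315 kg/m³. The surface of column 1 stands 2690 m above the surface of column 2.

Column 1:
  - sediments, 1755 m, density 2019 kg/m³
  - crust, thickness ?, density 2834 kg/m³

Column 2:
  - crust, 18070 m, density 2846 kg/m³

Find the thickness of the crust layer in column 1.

Take the compensation level at the base of the deeper column (depth z_c below the surface of column 1) and equate Σ ρ_i t_i down to z_c; mantle fills any gap and the z_c terms cancel.
Column 1: 1755×2019 + x×2834 + (z_c − 1755 − x)×3315
Column 2: 2690×0 + 18070×2846 + (z_c − 2690 − 18070)×3315
The z_c×3315 term appears on both sides and cancels. Collect the known terms of each column as K = Σ(ρt)_known − 3315 × (depth of known layers): K_1 = 3543345 − 3315×1755 = −2274480; K_2 = 51427220 − 3315×(2690 + 18070) = −17392180.
Balance: K_1 − x×(3315 − 2834) = K_2, so x = (K_1 − K_2)/(3315 − 2834) = 15117700/481 = 31400 m.

31400 m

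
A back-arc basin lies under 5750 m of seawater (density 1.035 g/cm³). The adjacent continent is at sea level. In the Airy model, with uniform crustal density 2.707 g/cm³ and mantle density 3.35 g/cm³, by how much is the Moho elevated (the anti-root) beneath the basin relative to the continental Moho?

Balancing pressure at the compensation depth: replacing crust with seawater at the top is compensated by replacing crust with mantle at the base: d (ρ_c − ρ_w) = a (ρ_m − ρ_c).
a = d (ρ_c − ρ_w)/(ρ_m − ρ_c) = 5750 m × 1.672/0.643 = 15000 m.

15000 m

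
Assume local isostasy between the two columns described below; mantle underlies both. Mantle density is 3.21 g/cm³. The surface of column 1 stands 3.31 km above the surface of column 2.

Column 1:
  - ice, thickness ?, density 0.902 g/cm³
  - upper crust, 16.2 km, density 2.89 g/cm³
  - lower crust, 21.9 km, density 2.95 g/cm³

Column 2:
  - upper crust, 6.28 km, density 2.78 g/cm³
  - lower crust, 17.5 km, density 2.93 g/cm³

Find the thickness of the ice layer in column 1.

3.18 km

Take the compensation level at the base of the deeper column (depth z_c below the surface of column 1) and equate Σ ρ_i t_i down to z_c; mantle fills any gap and the z_c terms cancel.
Column 1: x×0.902 + 16.2×2.89 + 21.9×2.95 + (z_c − 38.1 − x)×3.21
Column 2: 3.31×0 + 6.28×2.78 + 17.5×2.93 + (z_c − 3.31 − 23.78)×3.21
The z_c×3.21 term appears on both sides and cancels. Collect the known terms of each column as K = Σ(ρt)_known − 3.21 × (depth of known layers): K_1 = 111.423 − 3.21×38.1 = −10.878; K_2 = 68.7334 − 3.21×(3.31 + 23.78) = −18.2255.
Balance: K_1 − x×(3.21 − 0.902) = K_2, so x = (K_1 − K_2)/(3.21 − 0.902) = 7.3475/2.308 = 3.18 km.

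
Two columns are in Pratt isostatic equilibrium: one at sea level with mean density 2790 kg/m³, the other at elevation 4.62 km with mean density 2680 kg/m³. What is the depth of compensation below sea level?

ρ_ref D = ρ (D + h) → D (ρ_ref − ρ) = ρ h.
D = ρ h/(ρ_ref − ρ) = 2680 × 4.62 km/(2790 − 2680) = 113 km.

113 km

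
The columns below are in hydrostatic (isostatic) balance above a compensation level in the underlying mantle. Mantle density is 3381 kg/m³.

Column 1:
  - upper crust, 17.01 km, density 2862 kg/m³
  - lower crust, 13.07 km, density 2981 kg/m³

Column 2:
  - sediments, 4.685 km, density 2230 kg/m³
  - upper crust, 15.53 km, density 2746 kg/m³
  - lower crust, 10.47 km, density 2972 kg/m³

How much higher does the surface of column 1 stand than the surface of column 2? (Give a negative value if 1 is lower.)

For any compensation level in the mantle, the mantle terms cancel and isostasy reduces to e = (Σt_1 − Σt_2) − (Σ(ρt)_1 − Σ(ρt)_2) / ρ_m.
Σt_1 = 30.08 km; Σt_2 = 30.685 km; Σ(ρt)_1 = 87644.29; Σ(ρt)_2 = 84209.77 (in km·kg/m³).
e = (30.08 − 30.685) − (87644.29 − 84209.77) / 3381 = −1.62 km.

−1.62 km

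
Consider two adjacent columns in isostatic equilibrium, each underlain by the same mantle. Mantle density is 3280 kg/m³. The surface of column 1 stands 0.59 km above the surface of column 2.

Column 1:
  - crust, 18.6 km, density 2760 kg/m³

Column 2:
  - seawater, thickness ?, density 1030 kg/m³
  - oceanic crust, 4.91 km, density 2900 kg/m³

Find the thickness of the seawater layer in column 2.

Take the compensation level at the base of the deeper column (depth z_c below the surface of column 1) and equate Σ ρ_i t_i down to z_c; mantle fills any gap and the z_c terms cancel.
Column 1: 18.6×2760 + (z_c − 18.6)×3280
Column 2: 0.59×0 + x×1030 + 4.91×2900 + (z_c − 0.59 − 4.91 − x)×3280
The z_c×3280 term appears on both sides and cancels. Collect the known terms of each column as K = Σ(ρt)_known − 3280 × (depth of known layers): K_1 = 51336 − 3280×18.6 = −9672; K_2 = 14239 − 3280×(0.59 + 4.91) = −3801.
Balance: K_1 = K_2 − x×(3280 − 1030), so x = (K_2 − K_1)/(3280 − 1030) = 5871/2250 = 2.61 km.

2.61 km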